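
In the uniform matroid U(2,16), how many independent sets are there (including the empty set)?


Independent sets of U(2,16) are all subsets of size <= 2.
Count = C(16,0) + C(16,1) + C(16,2)
     = 1 + 16 + 120
     = 137.

137


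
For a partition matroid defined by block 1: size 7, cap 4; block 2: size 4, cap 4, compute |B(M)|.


A basis picks exactly ci elements from block i.
Number of bases = product of C(|Si|, ci).
= C(7,4) * C(4,4)
= 35 * 1
= 35.

35


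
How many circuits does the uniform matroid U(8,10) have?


In U(8,10), circuits are the (9)-element subsets.
Any set of 9 elements is dependent, and removing any one element gives
an independent set of size 8, so it is a minimal dependent set.
Number of circuits = C(10,9) = 10! / (9! * 1!) = 10.

10


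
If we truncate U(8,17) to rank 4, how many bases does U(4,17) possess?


Truncating U(8,17) to rank 4 gives U(4,17).
Bases of U(4,17) are all 4-element subsets of 17 elements.
Number of bases = (17 choose 4) = 2380.

2380


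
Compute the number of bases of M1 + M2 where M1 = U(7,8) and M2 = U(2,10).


Bases of a direct sum M1 + M2: |B| = |B(M1)| * |B(M2)|.
|B(U(7,8))| = C(8,7) = 8.
|B(U(2,10))| = C(10,2) = 45.
Total bases = 8 * 45 = 360.

360


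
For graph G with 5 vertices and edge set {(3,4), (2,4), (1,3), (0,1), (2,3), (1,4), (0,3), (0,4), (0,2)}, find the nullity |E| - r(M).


Cycle rank (nullity) = |E| - r(M) = |E| - (|V| - c).
|E| = 9, |V| = 5, c = 1.
Nullity = 9 - (5 - 1) = 9 - 4 = 5.

5


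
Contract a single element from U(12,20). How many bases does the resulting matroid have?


Contracting e from U(12,20) gives U(11,19).
Bases of U(11,19) = (19 choose 11) = 75582.

75582


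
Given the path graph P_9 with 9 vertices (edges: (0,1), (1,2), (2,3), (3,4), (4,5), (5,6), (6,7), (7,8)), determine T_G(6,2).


A path on 9 vertices is a tree with 8 edges.
T(x,y) = x^(8) for any tree.
T(6,2) = 6^8 = 1679616.

1679616


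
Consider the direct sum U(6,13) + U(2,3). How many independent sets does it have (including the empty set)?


For a direct sum, |I(M1+M2)| = |I(M1)| * |I(M2)|.
|I(U(6,13))| = sum C(13,k) for k=0..6 = 4096.
|I(U(2,3))| = sum C(3,k) for k=0..2 = 7.
Total = 4096 * 7 = 28672.

28672


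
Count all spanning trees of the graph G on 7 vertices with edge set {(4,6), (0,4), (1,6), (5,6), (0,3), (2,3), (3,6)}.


By Kirchhoff's matrix tree theorem, the number of spanning trees equals
the determinant of any cofactor of the Laplacian matrix L.
G has 7 vertices and 7 edges.
Computing the (6 x 6) cofactor determinant gives 4.

4


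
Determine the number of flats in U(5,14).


Flats of U(5,14): every subset of size < 5 is a flat, plus E itself.
Count = C(14,0) + C(14,1) + C(14,2) + C(14,3) + C(14,4) + 1
     = 1 + 14 + 91 + 364 + 1001 + 1
     = 1472.

1472


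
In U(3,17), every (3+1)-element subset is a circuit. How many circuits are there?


In U(3,17), circuits are the (4)-element subsets.
Any set of 4 elements is dependent, and removing any one element gives
an independent set of size 3, so it is a minimal dependent set.
Number of circuits = C(17,4) = (17 * 16 * 15 * 14) / (1 * 2 * 3 * 4) = 2380.

2380


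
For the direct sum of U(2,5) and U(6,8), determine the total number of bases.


Bases of a direct sum M1 + M2: |B| = |B(M1)| * |B(M2)|.
|B(U(2,5))| = C(5,2) = 10.
|B(U(6,8))| = C(8,6) = 28.
Total bases = 10 * 28 = 280.

280


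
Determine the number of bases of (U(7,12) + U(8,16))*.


(M1+M2)* = M1* + M2*.
M1* = U(5,12), bases: C(12,5) = 792.
M2* = U(8,16), bases: C(16,8) = 12870.
|B(M*)| = 792 * 12870 = 10193040.

10193040


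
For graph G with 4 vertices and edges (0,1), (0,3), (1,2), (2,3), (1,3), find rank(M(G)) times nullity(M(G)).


r(M) = |V| - c = 4 - 1 = 3.
nullity = |E| - r(M) = 5 - 3 = 2.
Product = 3 * 2 = 6.

6


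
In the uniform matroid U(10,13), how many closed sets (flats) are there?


Flats of U(10,13): every subset of size < 10 is a flat, plus E itself.
Count = (13 choose 0) + (13 choose 1) + (13 choose 2) + (13 choose 3) + (13 choose 4) + (13 choose 5) + (13 choose 6) + (13 choose 7) + (13 choose 8) + (13 choose 9) + 1
     = 1 + 13 + 78 + 286 + 715 + 1287 + 1716 + 1716 + 1287 + 715 + 1
     = 7815.

7815


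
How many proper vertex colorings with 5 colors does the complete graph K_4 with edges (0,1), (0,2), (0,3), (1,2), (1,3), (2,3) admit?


P(K_4, k) = k(k-1)(k-2)...(k-3).
P(5) = (5) * (4) * (3) * (2) = 120.

120


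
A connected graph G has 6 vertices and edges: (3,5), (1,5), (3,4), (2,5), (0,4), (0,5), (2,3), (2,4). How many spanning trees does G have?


By Kirchhoff's matrix tree theorem, the number of spanning trees equals
the determinant of any cofactor of the Laplacian matrix L.
G has 6 vertices and 8 edges.
Computing the (5 x 5) cofactor determinant gives 24.

24


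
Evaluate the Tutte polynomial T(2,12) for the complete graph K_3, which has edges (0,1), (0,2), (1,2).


T(K_3; x,y) = x^2 + x + y.
T(2,12) = 4 + 2 + 12 = 18.

18


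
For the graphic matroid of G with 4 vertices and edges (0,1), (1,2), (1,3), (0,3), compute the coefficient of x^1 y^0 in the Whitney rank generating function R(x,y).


R(x,y) = sum over A in 2^E of x^(r(E)-r(A)) * y^(|A|-r(A)).
G has 4 vertices, 4 edges. r(E) = 3.
Enumerate all 2^4 = 16 subsets.
Count subsets with r(E)-r(A)=1 and |A|-r(A)=0: 6.

6


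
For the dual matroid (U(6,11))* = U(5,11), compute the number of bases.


The dual of U(r,n) is U(n-r, n) = U(5,11).
Bases of U(5,11) are all (5)-element subsets.
|B(M*)| = C(11,5) = 462.

462


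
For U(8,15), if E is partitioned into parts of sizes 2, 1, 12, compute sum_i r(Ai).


r(Ai) = min(|Ai|, 8) for each part.
Sum = min(2,8) + min(1,8) + min(12,8)
    = 2 + 1 + 8
    = 11.

11


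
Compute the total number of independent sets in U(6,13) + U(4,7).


For a direct sum, |I(M1+M2)| = |I(M1)| * |I(M2)|.
|I(U(6,13))| = sum C(13,k) for k=0..6 = 4096.
|I(U(4,7))| = sum C(7,k) for k=0..4 = 99.
Total = 4096 * 99 = 405504.

405504


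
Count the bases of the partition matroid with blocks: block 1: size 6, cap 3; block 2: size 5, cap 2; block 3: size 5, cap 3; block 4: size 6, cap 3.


A basis picks exactly ci elements from block i.
Number of bases = product of C(|Si|, ci).
= C(6,3) * C(5,2) * C(5,3) * C(6,3)
= 20 * 10 * 10 * 20
= 40000.

40000


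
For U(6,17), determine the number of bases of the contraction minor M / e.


Contracting e from U(6,17) gives U(5,16).
Bases of U(5,16) = C(16,5) = 16! / (5! * 11!) = 4368.

4368


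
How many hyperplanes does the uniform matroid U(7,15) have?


Hyperplanes of U(7,15) are flats of rank 6.
In a uniform matroid, these are exactly the (6)-element subsets.
Count = C(15,6) = 5005.

5005


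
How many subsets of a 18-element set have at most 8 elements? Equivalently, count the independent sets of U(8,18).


Independent sets of U(8,18) are all subsets of size <= 8.
Count = C(18,0) + C(18,1) + C(18,2) + C(18,3) + C(18,4) + C(18,5) + C(18,6) + C(18,7) + C(18,8)
     = 1 + 18 + 153 + 816 + 3060 + 8568 + 18564 + 31824 + 43758
     = 106762.

106762


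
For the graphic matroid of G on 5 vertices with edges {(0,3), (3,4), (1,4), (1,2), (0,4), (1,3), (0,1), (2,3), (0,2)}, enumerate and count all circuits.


A circuit in a graphic matroid = edge set of a simple cycle.
G has 5 vertices and 9 edges.
Enumerating all minimal edge subsets forming cycles...
Total circuits found: 22.

22


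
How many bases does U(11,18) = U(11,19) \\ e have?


Deleting e from U(11,19) gives U(11,18) since n > r.
Bases of U(11,18) = C(18,11) = 31824.

31824


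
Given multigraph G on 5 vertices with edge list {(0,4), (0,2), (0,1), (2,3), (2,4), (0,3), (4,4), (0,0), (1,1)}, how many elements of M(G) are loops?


In a graphic matroid, a loop is a self-loop edge (u,u) with rank 0.
Examining all 9 edges for self-loops...
Self-loops found: (4,4), (0,0), (1,1)
Number of loops = 3.

3


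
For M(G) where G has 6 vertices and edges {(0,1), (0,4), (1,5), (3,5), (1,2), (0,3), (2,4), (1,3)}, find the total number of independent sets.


An independent set in a graphic matroid is an acyclic edge subset.
G has 6 vertices and 8 edges.
Enumerate all 2^8 = 256 subsets, checking for acyclicity.
Total independent sets = 178.

178


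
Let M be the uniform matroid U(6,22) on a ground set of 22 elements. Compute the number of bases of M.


Bases of U(6,22) are all 6-element subsets of the 22-element ground set.
Number of bases = C(22,6).
C(22,6) = 22! / (6! * 16!) = 74613.

74613


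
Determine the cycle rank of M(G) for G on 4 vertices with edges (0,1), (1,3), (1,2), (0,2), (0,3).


Cycle rank (nullity) = |E| - r(M) = |E| - (|V| - c).
|E| = 5, |V| = 4, c = 1.
Nullity = 5 - (4 - 1) = 5 - 3 = 2.

2


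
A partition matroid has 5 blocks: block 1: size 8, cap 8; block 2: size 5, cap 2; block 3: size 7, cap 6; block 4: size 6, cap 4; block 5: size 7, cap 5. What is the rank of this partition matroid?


Rank of a partition matroid = sum of min(|Si|, ci) for each block.
= min(8,8) + min(5,2) + min(7,6) + min(6,4) + min(7,5)
= 8 + 2 + 6 + 4 + 5
= 25.

25


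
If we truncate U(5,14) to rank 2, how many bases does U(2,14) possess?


Truncating U(5,14) to rank 2 gives U(2,14).
Bases of U(2,14) are all 2-element subsets of 14 elements.
Number of bases = C(14,2) = (14 * 13) / (1 * 2) = 91.

91


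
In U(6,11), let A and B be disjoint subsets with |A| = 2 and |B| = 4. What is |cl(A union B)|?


|A union B| = 2 + 4 = 6 (disjoint).
In U(6,11), cl(S) = S if |S| < 6, else cl(S) = E.
Since 6 >= 6, cl(A union B) = E.
|cl(A union B)| = 11.

11


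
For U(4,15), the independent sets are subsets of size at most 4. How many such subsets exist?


Independent sets of U(4,15) are all subsets of size <= 4.
Count = C(15,0) + C(15,1) + C(15,2) + C(15,3) + C(15,4)
     = 1 + 15 + 105 + 455 + 1365
     = 1941.

1941


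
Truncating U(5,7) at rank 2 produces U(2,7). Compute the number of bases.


Truncating U(5,7) to rank 2 gives U(2,7).
Bases of U(2,7) are all 2-element subsets of 7 elements.
Number of bases = (7 choose 2) = 21.

21


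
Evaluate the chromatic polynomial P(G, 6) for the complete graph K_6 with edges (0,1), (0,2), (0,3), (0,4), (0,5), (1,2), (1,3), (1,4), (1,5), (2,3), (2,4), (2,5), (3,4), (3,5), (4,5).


P(K_6, k) = k(k-1)(k-2)...(k-5).
P(6) = (6) * (5) * (4) * (3) * (2) * (1) = 720.

720


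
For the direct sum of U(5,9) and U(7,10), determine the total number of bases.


Bases of a direct sum M1 + M2: |B| = |B(M1)| * |B(M2)|.
|B(U(5,9))| = C(9,5) = 126.
|B(U(7,10))| = C(10,7) = 120.
Total bases = 126 * 120 = 15120.

15120


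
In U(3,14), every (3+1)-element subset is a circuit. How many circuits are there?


In U(3,14), circuits are the (4)-element subsets.
Any set of 4 elements is dependent, and removing any one element gives
an independent set of size 3, so it is a minimal dependent set.
Number of circuits = (14 choose 4) = 1001.

1001


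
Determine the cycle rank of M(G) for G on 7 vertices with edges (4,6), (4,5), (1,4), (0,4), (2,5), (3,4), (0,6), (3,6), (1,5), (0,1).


Cycle rank (nullity) = |E| - r(M) = |E| - (|V| - c).
|E| = 10, |V| = 7, c = 1.
Nullity = 10 - (7 - 1) = 10 - 6 = 4.

4


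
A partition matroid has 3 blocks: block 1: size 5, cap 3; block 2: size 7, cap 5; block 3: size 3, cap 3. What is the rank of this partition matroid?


Rank of a partition matroid = sum of min(|Si|, ci) for each block.
= min(5,3) + min(7,5) + min(3,3)
= 3 + 5 + 3
= 11.

11


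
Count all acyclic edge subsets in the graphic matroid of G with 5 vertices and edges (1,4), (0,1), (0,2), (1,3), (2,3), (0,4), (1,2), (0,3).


An independent set in a graphic matroid is an acyclic edge subset.
G has 5 vertices and 8 edges.
Enumerate all 2^8 = 256 subsets, checking for acyclicity.
Total independent sets = 128.

128


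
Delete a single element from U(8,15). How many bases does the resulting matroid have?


Deleting e from U(8,15) gives U(8,14) since n > r.
Bases of U(8,14) = C(14,8) = 3003.

3003


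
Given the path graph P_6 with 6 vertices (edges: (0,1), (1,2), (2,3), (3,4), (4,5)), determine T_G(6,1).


A path on 6 vertices is a tree with 5 edges.
T(x,y) = x^(5) for any tree.
T(6,1) = 6^5 = 7776.

7776


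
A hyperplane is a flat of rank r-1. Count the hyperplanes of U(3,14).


Hyperplanes of U(3,14) are flats of rank 2.
In a uniform matroid, these are exactly the (2)-element subsets.
Count = (14 choose 2) = 91.

91


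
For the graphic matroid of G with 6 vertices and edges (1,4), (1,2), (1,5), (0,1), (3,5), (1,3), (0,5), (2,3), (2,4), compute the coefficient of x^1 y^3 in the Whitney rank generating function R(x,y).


R(x,y) = sum over A in 2^E of x^(r(E)-r(A)) * y^(|A|-r(A)).
G has 6 vertices, 9 edges. r(E) = 5.
Enumerate all 2^9 = 512 subsets.
Count subsets with r(E)-r(A)=1 and |A|-r(A)=3: 2.

2


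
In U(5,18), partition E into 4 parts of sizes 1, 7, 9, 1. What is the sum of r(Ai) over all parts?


r(Ai) = min(|Ai|, 5) for each part.
Sum = min(1,5) + min(7,5) + min(9,5) + min(1,5)
    = 1 + 5 + 5 + 1
    = 12.

12


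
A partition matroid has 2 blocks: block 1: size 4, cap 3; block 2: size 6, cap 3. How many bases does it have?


A basis picks exactly ci elements from block i.
Number of bases = product of C(|Si|, ci).
= C(4,3) * C(6,3)
= 4 * 20
= 80.

80


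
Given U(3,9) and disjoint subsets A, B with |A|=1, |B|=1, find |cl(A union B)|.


|A union B| = 1 + 1 = 2 (disjoint).
In U(3,9), cl(S) = S if |S| < 3, else cl(S) = E.
Since 2 < 3, cl(A union B) = A union B.
|cl(A union B)| = 2.

2


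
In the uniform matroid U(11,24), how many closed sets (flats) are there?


Flats of U(11,24): every subset of size < 11 is a flat, plus E itself.
Count = C(24,0) + C(24,1) + C(24,2) + C(24,3) + C(24,4) + C(24,5) + C(24,6) + C(24,7) + C(24,8) + C(24,9) + C(24,10) + 1
     = 1 + 24 + 276 + 2024 + 10626 + 42504 + 134596 + 346104 + 735471 + 1307504 + 1961256 + 1
     = 4540387.

4540387


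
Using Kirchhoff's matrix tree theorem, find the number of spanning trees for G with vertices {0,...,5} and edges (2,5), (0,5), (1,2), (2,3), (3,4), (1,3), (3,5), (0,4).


By Kirchhoff's matrix tree theorem, the number of spanning trees equals
the determinant of any cofactor of the Laplacian matrix L.
G has 6 vertices and 8 edges.
Computing the (5 x 5) cofactor determinant gives 29.

29


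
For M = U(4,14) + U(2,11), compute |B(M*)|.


(M1+M2)* = M1* + M2*.
M1* = U(10,14), bases: C(14,10) = 1001.
M2* = U(9,11), bases: C(11,9) = 55.
|B(M*)| = 1001 * 55 = 55055.

55055


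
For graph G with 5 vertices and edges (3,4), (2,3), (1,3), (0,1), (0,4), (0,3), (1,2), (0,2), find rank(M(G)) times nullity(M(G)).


r(M) = |V| - c = 5 - 1 = 4.
nullity = |E| - r(M) = 8 - 4 = 4.
Product = 4 * 4 = 16.

16


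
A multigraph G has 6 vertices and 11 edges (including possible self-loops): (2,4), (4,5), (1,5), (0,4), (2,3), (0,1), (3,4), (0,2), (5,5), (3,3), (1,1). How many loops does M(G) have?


In a graphic matroid, a loop is a self-loop edge (u,u) with rank 0.
Examining all 11 edges for self-loops...
Self-loops found: (5,5), (3,3), (1,1)
Number of loops = 3.

3


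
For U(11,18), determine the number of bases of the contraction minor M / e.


Contracting e from U(11,18) gives U(10,17).
Bases of U(10,17) = C(17,10) = 19448.

19448


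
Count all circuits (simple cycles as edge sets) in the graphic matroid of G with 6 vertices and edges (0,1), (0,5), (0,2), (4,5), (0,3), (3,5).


A circuit in a graphic matroid = edge set of a simple cycle.
G has 6 vertices and 6 edges.
Enumerating all minimal edge subsets forming cycles...
Total circuits found: 1.

1


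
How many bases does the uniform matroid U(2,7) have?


Bases of U(2,7) are all 2-element subsets of the 7-element ground set.
Number of bases = C(7,2).
C(7,2) = (7 * 6) / (1 * 2) = 21.

21


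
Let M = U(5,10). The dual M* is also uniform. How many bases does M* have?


The dual of U(r,n) is U(n-r, n) = U(5,10).
Bases of U(5,10) are all (5)-element subsets.
|B(M*)| = (10 choose 5) = 252.

252


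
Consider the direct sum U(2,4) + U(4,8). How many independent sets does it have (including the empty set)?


For a direct sum, |I(M1+M2)| = |I(M1)| * |I(M2)|.
|I(U(2,4))| = sum C(4,k) for k=0..2 = 11.
|I(U(4,8))| = sum C(8,k) for k=0..4 = 163.
Total = 11 * 163 = 1793.

1793


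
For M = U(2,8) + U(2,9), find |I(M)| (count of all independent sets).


For a direct sum, |I(M1+M2)| = |I(M1)| * |I(M2)|.
|I(U(2,8))| = sum C(8,k) for k=0..2 = 37.
|I(U(2,9))| = sum C(9,k) for k=0..2 = 46.
Total = 37 * 46 = 1702.

1702


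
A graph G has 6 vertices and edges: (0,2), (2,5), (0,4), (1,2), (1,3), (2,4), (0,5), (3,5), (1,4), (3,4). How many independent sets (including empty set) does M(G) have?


An independent set in a graphic matroid is an acyclic edge subset.
G has 6 vertices and 10 edges.
Enumerate all 2^10 = 1024 subsets, checking for acyclicity.
Total independent sets = 478.

478


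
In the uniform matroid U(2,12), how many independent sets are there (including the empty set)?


Independent sets of U(2,12) are all subsets of size <= 2.
Count = C(12,0) + C(12,1) + C(12,2)
     = 1 + 12 + 66
     = 79.

79


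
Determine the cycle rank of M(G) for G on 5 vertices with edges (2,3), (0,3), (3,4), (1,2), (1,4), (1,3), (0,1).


Cycle rank (nullity) = |E| - r(M) = |E| - (|V| - c).
|E| = 7, |V| = 5, c = 1.
Nullity = 7 - (5 - 1) = 7 - 4 = 3.

3


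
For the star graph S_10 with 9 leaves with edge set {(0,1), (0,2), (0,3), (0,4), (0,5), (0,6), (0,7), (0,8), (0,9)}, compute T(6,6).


A star on 10 vertices is a tree with 9 edges.
T(x,y) = x^(9) for any tree.
T(6,6) = 6^9 = 10077696.

10077696


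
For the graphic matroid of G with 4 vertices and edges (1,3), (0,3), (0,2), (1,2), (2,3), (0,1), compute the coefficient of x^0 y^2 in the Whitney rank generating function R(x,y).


R(x,y) = sum over A in 2^E of x^(r(E)-r(A)) * y^(|A|-r(A)).
G has 4 vertices, 6 edges. r(E) = 3.
Enumerate all 2^6 = 64 subsets.
Count subsets with r(E)-r(A)=0 and |A|-r(A)=2: 6.

6


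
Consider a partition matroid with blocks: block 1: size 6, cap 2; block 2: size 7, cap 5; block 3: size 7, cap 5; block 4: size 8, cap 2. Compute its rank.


Rank of a partition matroid = sum of min(|Si|, ci) for each block.
= min(6,2) + min(7,5) + min(7,5) + min(8,2)
= 2 + 5 + 5 + 2
= 14.

14


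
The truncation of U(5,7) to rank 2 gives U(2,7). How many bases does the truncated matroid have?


Truncating U(5,7) to rank 2 gives U(2,7).
Bases of U(2,7) are all 2-element subsets of 7 elements.
Number of bases = C(7,2) = (7 * 6) / (1 * 2) = 21.

21


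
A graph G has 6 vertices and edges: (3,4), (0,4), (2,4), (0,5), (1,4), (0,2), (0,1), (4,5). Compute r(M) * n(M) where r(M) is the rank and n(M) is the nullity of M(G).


r(M) = |V| - c = 6 - 1 = 5.
nullity = |E| - r(M) = 8 - 5 = 3.
Product = 5 * 3 = 15.

15


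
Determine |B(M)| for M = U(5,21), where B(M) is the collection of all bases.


Bases of U(5,21) are all 5-element subsets of the 21-element ground set.
Number of bases = C(21,5).
C(21,5) = 20349.

20349


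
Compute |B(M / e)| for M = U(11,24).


Contracting e from U(11,24) gives U(10,23).
Bases of U(10,23) = C(23,10) = 23! / (10! * 13!) = 1144066.

1144066


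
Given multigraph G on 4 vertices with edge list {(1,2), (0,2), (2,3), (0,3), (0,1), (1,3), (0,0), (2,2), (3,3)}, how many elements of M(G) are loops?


In a graphic matroid, a loop is a self-loop edge (u,u) with rank 0.
Examining all 9 edges for self-loops...
Self-loops found: (0,0), (2,2), (3,3)
Number of loops = 3.

3


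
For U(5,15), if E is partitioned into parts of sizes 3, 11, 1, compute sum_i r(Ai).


r(Ai) = min(|Ai|, 5) for each part.
Sum = min(3,5) + min(11,5) + min(1,5)
    = 3 + 5 + 1
    = 9.

9


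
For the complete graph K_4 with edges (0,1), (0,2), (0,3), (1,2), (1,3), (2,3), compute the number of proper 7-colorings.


P(K_4, k) = k(k-1)(k-2)...(k-3).
P(7) = (7) * (6) * (5) * (4) = 840.

840


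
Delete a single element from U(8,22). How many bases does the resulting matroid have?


Deleting e from U(8,22) gives U(8,21) since n > r.
Bases of U(8,21) = C(21,8) = 203490.

203490


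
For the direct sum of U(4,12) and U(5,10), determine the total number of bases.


Bases of a direct sum M1 + M2: |B| = |B(M1)| * |B(M2)|.
|B(U(4,12))| = C(12,4) = 495.
|B(U(5,10))| = C(10,5) = 252.
Total bases = 495 * 252 = 124740.

124740


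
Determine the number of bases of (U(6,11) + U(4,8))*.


(M1+M2)* = M1* + M2*.
M1* = U(5,11), bases: C(11,5) = 462.
M2* = U(4,8), bases: C(8,4) = 70.
|B(M*)| = 462 * 70 = 32340.

32340


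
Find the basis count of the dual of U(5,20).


The dual of U(r,n) is U(n-r, n) = U(15,20).
Bases of U(15,20) are all (15)-element subsets.
|B(M*)| = C(20,15) = 15504.

15504


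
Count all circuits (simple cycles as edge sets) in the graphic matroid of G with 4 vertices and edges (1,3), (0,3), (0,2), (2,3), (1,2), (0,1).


A circuit in a graphic matroid = edge set of a simple cycle.
G has 4 vertices and 6 edges.
Enumerating all minimal edge subsets forming cycles...
Total circuits found: 7.

7


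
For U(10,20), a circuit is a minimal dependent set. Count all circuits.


In U(10,20), circuits are the (11)-element subsets.
Any set of 11 elements is dependent, and removing any one element gives
an independent set of size 10, so it is a minimal dependent set.
Number of circuits = C(20,11) = 20! / (11! * 9!) = 167960.

167960


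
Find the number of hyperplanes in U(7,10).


Hyperplanes of U(7,10) are flats of rank 6.
In a uniform matroid, these are exactly the (6)-element subsets.
Count = (10 choose 6) = 210.

210


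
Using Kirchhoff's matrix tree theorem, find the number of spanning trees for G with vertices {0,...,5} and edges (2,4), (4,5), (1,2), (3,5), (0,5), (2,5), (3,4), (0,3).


By Kirchhoff's matrix tree theorem, the number of spanning trees equals
the determinant of any cofactor of the Laplacian matrix L.
G has 6 vertices and 8 edges.
Computing the (5 x 5) cofactor determinant gives 21.

21


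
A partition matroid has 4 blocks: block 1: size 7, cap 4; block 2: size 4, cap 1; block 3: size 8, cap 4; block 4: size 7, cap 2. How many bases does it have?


A basis picks exactly ci elements from block i.
Number of bases = product of C(|Si|, ci).
= C(7,4) * C(4,1) * C(8,4) * C(7,2)
= 35 * 4 * 70 * 21
= 205800.

205800


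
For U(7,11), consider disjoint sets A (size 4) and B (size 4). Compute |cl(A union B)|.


|A union B| = 4 + 4 = 8 (disjoint).
In U(7,11), cl(S) = S if |S| < 7, else cl(S) = E.
Since 8 >= 7, cl(A union B) = E.
|cl(A union B)| = 11.

11


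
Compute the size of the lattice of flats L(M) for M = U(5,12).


Flats of U(5,12): every subset of size < 5 is a flat, plus E itself.
Count = C(12,0) + C(12,1) + C(12,2) + C(12,3) + C(12,4) + 1
     = 1 + 12 + 66 + 220 + 495 + 1
     = 795.

795


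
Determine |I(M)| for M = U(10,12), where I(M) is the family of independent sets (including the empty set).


Independent sets of U(10,12) are all subsets of size <= 10.
Count = C(12,0) + C(12,1) + C(12,2) + C(12,3) + C(12,4) + C(12,5) + C(12,6) + C(12,7) + C(12,8) + C(12,9) + C(12,10)
     = 1 + 12 + 66 + 220 + 495 + 792 + 924 + 792 + 495 + 220 + 66
     = 4083.

4083


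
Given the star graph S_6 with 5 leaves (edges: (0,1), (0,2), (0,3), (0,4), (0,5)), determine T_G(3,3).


A star on 6 vertices is a tree with 5 edges.
T(x,y) = x^(5) for any tree.
T(3,3) = 3^5 = 243.

243


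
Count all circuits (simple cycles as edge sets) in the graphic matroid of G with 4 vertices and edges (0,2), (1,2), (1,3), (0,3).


A circuit in a graphic matroid = edge set of a simple cycle.
G has 4 vertices and 4 edges.
Enumerating all minimal edge subsets forming cycles...
Total circuits found: 1.

1


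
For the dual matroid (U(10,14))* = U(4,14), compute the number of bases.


The dual of U(r,n) is U(n-r, n) = U(4,14).
Bases of U(4,14) are all (4)-element subsets.
|B(M*)| = C(14,4) = 14! / (4! * 10!) = 1001.

1001


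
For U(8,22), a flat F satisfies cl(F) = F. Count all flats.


Flats of U(8,22): every subset of size < 8 is a flat, plus E itself.
Count = C(22,0) + C(22,1) + C(22,2) + C(22,3) + C(22,4) + C(22,5) + C(22,6) + C(22,7) + 1
     = 1 + 22 + 231 + 1540 + 7315 + 26334 + 74613 + 170544 + 1
     = 280601.

280601


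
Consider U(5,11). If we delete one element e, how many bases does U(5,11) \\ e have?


Deleting e from U(5,11) gives U(5,10) since n > r.
Bases of U(5,10) = C(10,5) = 252.

252


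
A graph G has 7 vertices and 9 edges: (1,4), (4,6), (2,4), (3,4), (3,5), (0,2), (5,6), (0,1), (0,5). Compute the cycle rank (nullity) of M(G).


Cycle rank (nullity) = |E| - r(M) = |E| - (|V| - c).
|E| = 9, |V| = 7, c = 1.
Nullity = 9 - (7 - 1) = 9 - 6 = 3.

3


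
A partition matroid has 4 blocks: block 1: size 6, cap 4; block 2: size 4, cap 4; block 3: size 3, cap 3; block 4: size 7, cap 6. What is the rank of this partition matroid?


Rank of a partition matroid = sum of min(|Si|, ci) for each block.
= min(6,4) + min(4,4) + min(3,3) + min(7,6)
= 4 + 4 + 3 + 6
= 17.

17


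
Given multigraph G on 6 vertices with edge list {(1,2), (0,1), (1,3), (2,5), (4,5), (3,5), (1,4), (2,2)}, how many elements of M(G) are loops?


In a graphic matroid, a loop is a self-loop edge (u,u) with rank 0.
Examining all 8 edges for self-loops...
Self-loops found: (2,2)
Number of loops = 1.

1


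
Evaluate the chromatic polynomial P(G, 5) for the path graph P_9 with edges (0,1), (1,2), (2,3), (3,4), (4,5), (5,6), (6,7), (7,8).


P(P_9, k) = k * (k-1)^(8).
P(5) = 5 * 4^8 = 5 * 65536 = 327680.

327680


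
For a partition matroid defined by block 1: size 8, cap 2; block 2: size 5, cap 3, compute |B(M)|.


A basis picks exactly ci elements from block i.
Number of bases = product of C(|Si|, ci).
= C(8,2) * C(5,3)
= 28 * 10
= 280.

280


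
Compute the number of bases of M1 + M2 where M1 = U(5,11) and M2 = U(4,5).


Bases of a direct sum M1 + M2: |B| = |B(M1)| * |B(M2)|.
|B(U(5,11))| = C(11,5) = 462.
|B(U(4,5))| = C(5,4) = 5.
Total bases = 462 * 5 = 2310.

2310


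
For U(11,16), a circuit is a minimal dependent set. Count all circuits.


In U(11,16), circuits are the (12)-element subsets.
Any set of 12 elements is dependent, and removing any one element gives
an independent set of size 11, so it is a minimal dependent set.
Number of circuits = (16 choose 12) = 1820.

1820


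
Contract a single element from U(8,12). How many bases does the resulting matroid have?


Contracting e from U(8,12) gives U(7,11).
Bases of U(7,11) = C(11,7) = 11! / (7! * 4!) = 330.

330


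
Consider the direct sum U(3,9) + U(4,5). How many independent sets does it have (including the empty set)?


For a direct sum, |I(M1+M2)| = |I(M1)| * |I(M2)|.
|I(U(3,9))| = sum C(9,k) for k=0..3 = 130.
|I(U(4,5))| = sum C(5,k) for k=0..4 = 31.
Total = 130 * 31 = 4030.

4030


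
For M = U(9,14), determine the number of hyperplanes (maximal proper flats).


Hyperplanes of U(9,14) are flats of rank 8.
In a uniform matroid, these are exactly the (8)-element subsets.
Count = C(14,8) = 3003.

3003


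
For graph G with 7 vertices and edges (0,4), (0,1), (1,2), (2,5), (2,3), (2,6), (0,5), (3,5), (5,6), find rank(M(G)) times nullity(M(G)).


r(M) = |V| - c = 7 - 1 = 6.
nullity = |E| - r(M) = 9 - 6 = 3.
Product = 6 * 3 = 18.

18


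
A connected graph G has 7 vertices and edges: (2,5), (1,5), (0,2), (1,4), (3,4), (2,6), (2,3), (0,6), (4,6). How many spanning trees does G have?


By Kirchhoff's matrix tree theorem, the number of spanning trees equals
the determinant of any cofactor of the Laplacian matrix L.
G has 7 vertices and 9 edges.
Computing the (6 x 6) cofactor determinant gives 43.

43


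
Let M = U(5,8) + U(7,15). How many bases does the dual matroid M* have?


(M1+M2)* = M1* + M2*.
M1* = U(3,8), bases: C(8,3) = 56.
M2* = U(8,15), bases: C(15,8) = 6435.
|B(M*)| = 56 * 6435 = 360360.

360360


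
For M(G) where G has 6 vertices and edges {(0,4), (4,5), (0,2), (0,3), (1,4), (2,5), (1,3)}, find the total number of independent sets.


An independent set in a graphic matroid is an acyclic edge subset.
G has 6 vertices and 7 edges.
Enumerate all 2^7 = 128 subsets, checking for acyclicity.
Total independent sets = 112.

112


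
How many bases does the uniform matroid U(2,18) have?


Bases of U(2,18) are all 2-element subsets of the 18-element ground set.
Number of bases = C(18,2).
C(18,2) = 18! / (2! * 16!) = 153.

153


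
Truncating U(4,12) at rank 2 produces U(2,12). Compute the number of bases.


Truncating U(4,12) to rank 2 gives U(2,12).
Bases of U(2,12) are all 2-element subsets of 12 elements.
Number of bases = C(12,2) = 12! / (2! * 10!) = 66.

66


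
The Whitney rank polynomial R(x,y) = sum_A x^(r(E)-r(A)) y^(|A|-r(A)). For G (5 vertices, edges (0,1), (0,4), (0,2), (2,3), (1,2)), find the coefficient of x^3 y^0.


R(x,y) = sum over A in 2^E of x^(r(E)-r(A)) * y^(|A|-r(A)).
G has 5 vertices, 5 edges. r(E) = 4.
Enumerate all 2^5 = 32 subsets.
Count subsets with r(E)-r(A)=3 and |A|-r(A)=0: 5.

5


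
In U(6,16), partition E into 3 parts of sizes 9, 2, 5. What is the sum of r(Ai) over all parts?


r(Ai) = min(|Ai|, 6) for each part.
Sum = min(9,6) + min(2,6) + min(5,6)
    = 6 + 2 + 5
    = 13.

13


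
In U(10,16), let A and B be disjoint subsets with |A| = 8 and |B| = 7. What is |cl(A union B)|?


|A union B| = 8 + 7 = 15 (disjoint).
In U(10,16), cl(S) = S if |S| < 10, else cl(S) = E.
Since 15 >= 10, cl(A union B) = E.
|cl(A union B)| = 16.

16


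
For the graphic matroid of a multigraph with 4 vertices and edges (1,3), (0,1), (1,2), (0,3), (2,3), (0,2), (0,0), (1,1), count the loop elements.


In a graphic matroid, a loop is a self-loop edge (u,u) with rank 0.
Examining all 8 edges for self-loops...
Self-loops found: (0,0), (1,1)
Number of loops = 2.

2


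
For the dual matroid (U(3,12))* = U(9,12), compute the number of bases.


The dual of U(r,n) is U(n-r, n) = U(9,12).
Bases of U(9,12) are all (9)-element subsets.
|B(M*)| = C(12,9) = 12! / (9! * 3!) = 220.

220


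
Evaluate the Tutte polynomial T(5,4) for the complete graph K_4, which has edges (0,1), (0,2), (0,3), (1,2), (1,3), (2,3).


T(K_4; x,y) = x^3 + 3x^2 + 4xy + 2x + y^3 + 3y^2 + 2y.
Substituting x=5, y=4:
= 125 + 75 + 80 + 10 + 64 + 48 + 8
= 410.

410


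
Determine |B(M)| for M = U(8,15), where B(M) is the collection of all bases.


Bases of U(8,15) are all 8-element subsets of the 15-element ground set.
Number of bases = C(15,8).
(15 choose 8) = 6435.

6435


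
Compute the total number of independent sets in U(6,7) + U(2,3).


For a direct sum, |I(M1+M2)| = |I(M1)| * |I(M2)|.
|I(U(6,7))| = sum C(7,k) for k=0..6 = 127.
|I(U(2,3))| = sum C(3,k) for k=0..2 = 7.
Total = 127 * 7 = 889.

889


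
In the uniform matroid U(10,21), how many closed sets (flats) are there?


Flats of U(10,21): every subset of size < 10 is a flat, plus E itself.
Count = C(21,0) + C(21,1) + C(21,2) + C(21,3) + C(21,4) + C(21,5) + C(21,6) + C(21,7) + C(21,8) + C(21,9) + 1
     = 1 + 21 + 210 + 1330 + 5985 + 20349 + 54264 + 116280 + 203490 + 293930 + 1
     = 695861.

695861


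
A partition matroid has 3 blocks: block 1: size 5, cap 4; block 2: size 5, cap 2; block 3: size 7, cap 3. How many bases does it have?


A basis picks exactly ci elements from block i.
Number of bases = product of C(|Si|, ci).
= C(5,4) * C(5,2) * C(7,3)
= 5 * 10 * 35
= 1750.

1750


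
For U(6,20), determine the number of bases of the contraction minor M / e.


Contracting e from U(6,20) gives U(5,19).
Bases of U(5,19) = C(19,5) = 19! / (5! * 14!) = 11628.

11628


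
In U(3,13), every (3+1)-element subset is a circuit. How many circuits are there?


In U(3,13), circuits are the (4)-element subsets.
Any set of 4 elements is dependent, and removing any one element gives
an independent set of size 3, so it is a minimal dependent set.
Number of circuits = (13 choose 4) = 715.

715


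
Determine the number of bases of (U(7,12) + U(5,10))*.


(M1+M2)* = M1* + M2*.
M1* = U(5,12), bases: C(12,5) = 792.
M2* = U(5,10), bases: C(10,5) = 252.
|B(M*)| = 792 * 252 = 199584.

199584


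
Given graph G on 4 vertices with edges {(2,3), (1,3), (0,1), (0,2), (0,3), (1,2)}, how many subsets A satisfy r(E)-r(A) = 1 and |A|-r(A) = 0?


R(x,y) = sum over A in 2^E of x^(r(E)-r(A)) * y^(|A|-r(A)).
G has 4 vertices, 6 edges. r(E) = 3.
Enumerate all 2^6 = 64 subsets.
Count subsets with r(E)-r(A)=1 and |A|-r(A)=0: 15.

15


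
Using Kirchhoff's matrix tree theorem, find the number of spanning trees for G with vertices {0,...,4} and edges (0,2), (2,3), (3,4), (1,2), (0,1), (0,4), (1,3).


By Kirchhoff's matrix tree theorem, the number of spanning trees equals
the determinant of any cofactor of the Laplacian matrix L.
G has 5 vertices and 7 edges.
Computing the (4 x 4) cofactor determinant gives 24.

24


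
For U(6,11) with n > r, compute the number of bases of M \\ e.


Deleting e from U(6,11) gives U(6,10) since n > r.
Bases of U(6,10) = C(10,6) = 210.

210


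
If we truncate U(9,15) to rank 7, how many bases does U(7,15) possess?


Truncating U(9,15) to rank 7 gives U(7,15).
Bases of U(7,15) are all 7-element subsets of 15 elements.
Number of bases = (15 choose 7) = 6435.

6435


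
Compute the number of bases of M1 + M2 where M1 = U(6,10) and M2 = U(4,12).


Bases of a direct sum M1 + M2: |B| = |B(M1)| * |B(M2)|.
|B(U(6,10))| = C(10,6) = 210.
|B(U(4,12))| = C(12,4) = 495.
Total bases = 210 * 495 = 103950.

103950


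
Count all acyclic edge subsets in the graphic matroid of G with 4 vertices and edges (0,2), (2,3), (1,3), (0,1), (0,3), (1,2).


An independent set in a graphic matroid is an acyclic edge subset.
G has 4 vertices and 6 edges.
Enumerate all 2^6 = 64 subsets, checking for acyclicity.
Total independent sets = 38.

38


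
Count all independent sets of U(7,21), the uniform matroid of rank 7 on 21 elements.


Independent sets of U(7,21) are all subsets of size <= 7.
Count = C(21,0) + C(21,1) + C(21,2) + C(21,3) + C(21,4) + C(21,5) + C(21,6) + C(21,7)
     = 1 + 21 + 210 + 1330 + 5985 + 20349 + 54264 + 116280
     = 198440.

198440


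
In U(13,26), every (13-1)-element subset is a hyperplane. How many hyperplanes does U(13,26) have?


Hyperplanes of U(13,26) are flats of rank 12.
In a uniform matroid, these are exactly the (12)-element subsets.
Count = (26 choose 12) = 9657700.

9657700


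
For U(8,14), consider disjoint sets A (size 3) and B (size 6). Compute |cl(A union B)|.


|A union B| = 3 + 6 = 9 (disjoint).
In U(8,14), cl(S) = S if |S| < 8, else cl(S) = E.
Since 9 >= 8, cl(A union B) = E.
|cl(A union B)| = 14.

14


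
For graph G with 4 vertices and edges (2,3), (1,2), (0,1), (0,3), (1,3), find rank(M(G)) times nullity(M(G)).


r(M) = |V| - c = 4 - 1 = 3.
nullity = |E| - r(M) = 5 - 3 = 2.
Product = 3 * 2 = 6.

6


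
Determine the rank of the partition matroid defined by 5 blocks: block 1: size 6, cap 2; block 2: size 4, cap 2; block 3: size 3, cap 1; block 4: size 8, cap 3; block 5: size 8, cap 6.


Rank of a partition matroid = sum of min(|Si|, ci) for each block.
= min(6,2) + min(4,2) + min(3,1) + min(8,3) + min(8,6)
= 2 + 2 + 1 + 3 + 6
= 14.

14


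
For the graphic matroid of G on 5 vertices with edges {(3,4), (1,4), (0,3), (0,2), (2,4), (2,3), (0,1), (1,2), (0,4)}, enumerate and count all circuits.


A circuit in a graphic matroid = edge set of a simple cycle.
G has 5 vertices and 9 edges.
Enumerating all minimal edge subsets forming cycles...
Total circuits found: 22.

22


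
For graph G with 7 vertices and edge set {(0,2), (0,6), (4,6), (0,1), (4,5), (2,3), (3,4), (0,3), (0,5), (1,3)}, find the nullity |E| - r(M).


Cycle rank (nullity) = |E| - r(M) = |E| - (|V| - c).
|E| = 10, |V| = 7, c = 1.
Nullity = 10 - (7 - 1) = 10 - 6 = 4.

4


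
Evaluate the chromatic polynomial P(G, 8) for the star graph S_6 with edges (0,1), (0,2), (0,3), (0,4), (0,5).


P(tree, k) = k * (k-1)^(5) for any tree on 6 vertices.
P(8) = 8 * 7^5 = 8 * 16807 = 134456.

134456


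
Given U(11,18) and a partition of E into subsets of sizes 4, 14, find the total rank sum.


r(Ai) = min(|Ai|, 11) for each part.
Sum = min(4,11) + min(14,11)
    = 4 + 11
    = 15.

15


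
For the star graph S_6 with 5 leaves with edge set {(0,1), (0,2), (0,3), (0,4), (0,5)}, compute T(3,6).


A star on 6 vertices is a tree with 5 edges.
T(x,y) = x^(5) for any tree.
T(3,6) = 3^5 = 243.

243


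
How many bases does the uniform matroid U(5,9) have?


Bases of U(5,9) are all 5-element subsets of the 9-element ground set.
Number of bases = C(9,5).
C(9,5) = 126.

126


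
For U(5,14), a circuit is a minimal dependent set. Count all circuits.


In U(5,14), circuits are the (6)-element subsets.
Any set of 6 elements is dependent, and removing any one element gives
an independent set of size 5, so it is a minimal dependent set.
Number of circuits = C(14,6) = 14! / (6! * 8!) = 3003.

3003


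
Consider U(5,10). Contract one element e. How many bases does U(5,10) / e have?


Contracting e from U(5,10) gives U(4,9).
Bases of U(4,9) = (9 choose 4) = 126.

126


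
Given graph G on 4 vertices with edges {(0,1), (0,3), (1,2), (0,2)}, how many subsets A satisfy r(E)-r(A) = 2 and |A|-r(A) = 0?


R(x,y) = sum over A in 2^E of x^(r(E)-r(A)) * y^(|A|-r(A)).
G has 4 vertices, 4 edges. r(E) = 3.
Enumerate all 2^4 = 16 subsets.
Count subsets with r(E)-r(A)=2 and |A|-r(A)=0: 4.

4


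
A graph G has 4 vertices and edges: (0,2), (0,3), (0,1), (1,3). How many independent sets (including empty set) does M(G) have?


An independent set in a graphic matroid is an acyclic edge subset.
G has 4 vertices and 4 edges.
Enumerate all 2^4 = 16 subsets, checking for acyclicity.
Total independent sets = 14.

14


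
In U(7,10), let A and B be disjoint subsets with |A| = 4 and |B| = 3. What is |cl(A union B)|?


|A union B| = 4 + 3 = 7 (disjoint).
In U(7,10), cl(S) = S if |S| < 7, else cl(S) = E.
Since 7 >= 7, cl(A union B) = E.
|cl(A union B)| = 10.

10


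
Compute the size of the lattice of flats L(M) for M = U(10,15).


Flats of U(10,15): every subset of size < 10 is a flat, plus E itself.
Count = C(15,0) + C(15,1) + C(15,2) + C(15,3) + C(15,4) + C(15,5) + C(15,6) + C(15,7) + C(15,8) + C(15,9) + 1
     = 1 + 15 + 105 + 455 + 1365 + 3003 + 5005 + 6435 + 6435 + 5005 + 1
     = 27825.

27825


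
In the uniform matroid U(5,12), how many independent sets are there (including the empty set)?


Independent sets of U(5,12) are all subsets of size <= 5.
Count = (12 choose 0) + (12 choose 1) + (12 choose 2) + (12 choose 3) + (12 choose 4) + (12 choose 5)
     = 1 + 12 + 66 + 220 + 495 + 792
     = 1586.

1586


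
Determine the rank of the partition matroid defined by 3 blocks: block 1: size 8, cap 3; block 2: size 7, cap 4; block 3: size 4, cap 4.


Rank of a partition matroid = sum of min(|Si|, ci) for each block.
= min(8,3) + min(7,4) + min(4,4)
= 3 + 4 + 4
= 11.

11


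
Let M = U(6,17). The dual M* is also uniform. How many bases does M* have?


The dual of U(r,n) is U(n-r, n) = U(11,17).
Bases of U(11,17) are all (11)-element subsets.
|B(M*)| = C(17,11) = 17! / (11! * 6!) = 12376.

12376


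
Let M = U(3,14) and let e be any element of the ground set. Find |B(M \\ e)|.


Deleting e from U(3,14) gives U(3,13) since n > r.
Bases of U(3,13) = C(13,3) = (13 * 12 * 11) / (1 * 2 * 3) = 286.

286


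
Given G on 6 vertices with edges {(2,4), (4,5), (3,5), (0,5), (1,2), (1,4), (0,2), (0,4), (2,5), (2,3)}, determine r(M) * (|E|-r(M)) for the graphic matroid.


r(M) = |V| - c = 6 - 1 = 5.
nullity = |E| - r(M) = 10 - 5 = 5.
Product = 5 * 5 = 25.

25
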